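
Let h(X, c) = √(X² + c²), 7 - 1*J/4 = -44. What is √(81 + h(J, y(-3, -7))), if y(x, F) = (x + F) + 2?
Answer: √(81 + 4*√2605) ≈ 16.887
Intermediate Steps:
y(x, F) = 2 + F + x (y(x, F) = (F + x) + 2 = 2 + F + x)
J = 204 (J = 28 - 4*(-44) = 28 + 176 = 204)
√(81 + h(J, y(-3, -7))) = √(81 + √(204² + (2 - 7 - 3)²)) = √(81 + √(41616 + (-8)²)) = √(81 + √(41616 + 64)) = √(81 + √41680) = √(81 + 4*√2605)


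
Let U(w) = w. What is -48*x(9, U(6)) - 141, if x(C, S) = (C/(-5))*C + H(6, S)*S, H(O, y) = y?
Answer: -5457/5 ≈ -1091.4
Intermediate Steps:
x(C, S) = S² - C²/5 (x(C, S) = (C/(-5))*C + S*S = (C*(-⅕))*C + S² = (-C/5)*C + S² = -C²/5 + S² = S² - C²/5)
-48*x(9, U(6)) - 141 = -48*(6² - ⅕*9²) - 141 = -48*(36 - ⅕*81) - 141 = -48*(36 - 81/5) - 141 = -48*99/5 - 141 = -4752/5 - 141 = -5457/5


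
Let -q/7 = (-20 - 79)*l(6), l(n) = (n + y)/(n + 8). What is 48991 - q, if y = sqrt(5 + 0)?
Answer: 48694 - 99*sqrt(5)/2 ≈ 48583.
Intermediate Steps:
y = sqrt(5) ≈ 2.2361
l(n) = (n + sqrt(5))/(8 + n) (l(n) = (n + sqrt(5))/(n + 8) = (n + sqrt(5))/(8 + n))
q = 297 + 99*sqrt(5)/2 (q = -7*(-20 - 79)*(6 + sqrt(5))/(8 + 6) = -(-693)*(6 + sqrt(5))/14 = -(-693)*(3/7 + sqrt(5)/14) = -7*(-297/7 - 99*sqrt(5)/14) = 297 + 99*sqrt(5)/2 ≈ 407.69)
48991 - q = 48991 - (297 + 99*sqrt(5)/2) = 48991 + (-297 - 99*sqrt(5)/2) = 48694 - 99*sqrt(5)/2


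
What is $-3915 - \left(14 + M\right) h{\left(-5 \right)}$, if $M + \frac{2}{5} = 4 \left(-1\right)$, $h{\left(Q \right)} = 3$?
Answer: $- \frac{19719}{5} \approx -3943.8$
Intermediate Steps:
$M = - \frac{22}{5}$ ($M = - \frac{2}{5} + 4 \left(-1\right) = - \frac{2}{5} - 4 = - \frac{22}{5} \approx -4.4$)
$-3915 - \left(14 + M\right) h{\left(-5 \right)} = -3915 - \left(14 - \frac{22}{5}\right) 3 = -3915 - \frac{48}{5} \cdot 3 = -3915 - \frac{144}{5} = - \frac{19719}{5}$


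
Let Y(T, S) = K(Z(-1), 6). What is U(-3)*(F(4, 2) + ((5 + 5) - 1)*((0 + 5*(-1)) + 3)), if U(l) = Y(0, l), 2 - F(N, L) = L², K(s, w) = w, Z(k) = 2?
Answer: -120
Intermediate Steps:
Y(T, S) = 6
F(N, L) = 2 - L²
U(l) = 6
U(-3)*(F(4, 2) + ((5 + 5) - 1)*((0 + 5*(-1)) + 3)) = 6*((2 - 1*2²) + ((5 + 5) - 1)*((0 + 5*(-1)) + 3)) = 6*((2 - 1*4) + (10 - 1)*((0 - 5) + 3)) = 6*((2 - 4) + 9*(-5 + 3)) = 6*(-2 + 9*(-2)) = 6*(-2 - 18) = 6*(-20) = -120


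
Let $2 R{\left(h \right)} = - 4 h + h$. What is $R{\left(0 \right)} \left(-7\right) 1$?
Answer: $0$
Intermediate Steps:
$R{\left(h \right)} = - \frac{3 h}{2}$ ($R{\left(h \right)} = \frac{- 4 h + h}{2} = \frac{\left(-3\right) h}{2} = - \frac{3 h}{2}$)
$R{\left(0 \right)} \left(-7\right) 1 = \left(- \frac{3}{2}\right) 0 \left(-7\right) 1 = 0 \left(-7\right) 1 = 0 \cdot 1 = 0$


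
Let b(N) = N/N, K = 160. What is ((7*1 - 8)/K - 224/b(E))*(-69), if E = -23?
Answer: 2473029/160 ≈ 15456.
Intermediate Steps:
b(N) = 1
((7*1 - 8)/K - 224/b(E))*(-69) = ((7*1 - 8)/160 - 224/1)*(-69) = ((7 - 8)*(1/160) - 224*1)*(-69) = (-1*1/160 - 224)*(-69) = (-1/160 - 224)*(-69) = -35841/160*(-69) = 2473029/160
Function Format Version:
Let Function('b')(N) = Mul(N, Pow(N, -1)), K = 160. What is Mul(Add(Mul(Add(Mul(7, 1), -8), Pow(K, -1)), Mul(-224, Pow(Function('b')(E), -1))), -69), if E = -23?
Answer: Rational(2473029, 160) ≈ 15456.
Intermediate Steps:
Function('b')(N) = 1
Mul(Add(Mul(Add(Mul(7, 1), -8), Pow(K, -1)), Mul(-224, Pow(Function('b')(E), -1))), -69) = Mul(Add(Mul(Add(Mul(7, 1), -8), Pow(160, -1)), Mul(-224, Pow(1, -1))), -69) = Mul(Add(Mul(Add(7, -8), Rational(1, 160)), Mul(-224, 1)), -69) = Mul(Add(Mul(-1, Rational(1, 160)), -224), -69) = Mul(Add(Rational(-1, 160), -224), -69) = Mul(Rational(-35841, 160), -69) = Rational(2473029, 160)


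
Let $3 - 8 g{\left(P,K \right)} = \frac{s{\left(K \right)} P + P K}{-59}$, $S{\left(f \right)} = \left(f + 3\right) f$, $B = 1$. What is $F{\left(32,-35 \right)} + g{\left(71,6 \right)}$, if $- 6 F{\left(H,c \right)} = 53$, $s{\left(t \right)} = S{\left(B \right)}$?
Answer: $- \frac{9847}{1416} \approx -6.9541$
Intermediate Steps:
$S{\left(f \right)} = f \left(3 + f\right)$ ($S{\left(f \right)} = \left(3 + f\right) f = f \left(3 + f\right)$)
$s{\left(t \right)} = 4$ ($s{\left(t \right)} = 1 \left(3 + 1\right) = 1 \cdot 4 = 4$)
$F{\left(H,c \right)} = - \frac{53}{6}$ ($F{\left(H,c \right)} = \left(- \frac{1}{6}\right) 53 = - \frac{53}{6}$)
$g{\left(P,K \right)} = \frac{3}{8} + \frac{P}{118} + \frac{K P}{472}$ ($g{\left(P,K \right)} = \frac{3}{8} - \frac{\left(4 P + P K\right) \frac{1}{-59}}{8} = \frac{3}{8} - \frac{\left(4 P + K P\right) \left(- \frac{1}{59}\right)}{8} = \frac{3}{8} - \frac{- \frac{4 P}{59} - \frac{K P}{59}}{8} = \frac{3}{8} + \left(\frac{P}{118} + \frac{K P}{472}\right) = \frac{3}{8} + \frac{P}{118} + \frac{K P}{472}$)
$F{\left(32,-35 \right)} + g{\left(71,6 \right)} = - \frac{53}{6} + \left(\frac{3}{8} + \frac{1}{118} \cdot 71 + \frac{1}{472} \cdot 6 \cdot 71\right) = - \frac{53}{6} + \left(\frac{3}{8} + \frac{71}{118} + \frac{213}{236}\right) = - \frac{53}{6} + \frac{887}{472} = - \frac{9847}{1416}$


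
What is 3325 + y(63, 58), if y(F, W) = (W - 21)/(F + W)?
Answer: 402362/121 ≈ 3325.3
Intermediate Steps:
y(F, W) = (-21 + W)/(F + W)
3325 + y(63, 58) = 3325 + (-21 + 58)/(63 + 58) = 3325 + 37/121 = 402362/121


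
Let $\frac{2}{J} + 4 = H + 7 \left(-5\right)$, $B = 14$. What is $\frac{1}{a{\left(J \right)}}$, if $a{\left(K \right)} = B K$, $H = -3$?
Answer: $- \frac{3}{2} \approx -1.5$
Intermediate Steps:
$J = - \frac{1}{21}$ ($J = \frac{2}{-4 + \left(-3 + 7 \left(-5\right)\right)} = \frac{2}{-4 - 38} = \frac{2}{-42} = 2 \left(- \frac{1}{42}\right) = - \frac{1}{21} \approx -0.047619$)
$a{\left(K \right)} = 14 K$
$\frac{1}{a{\left(J \right)}} = \frac{1}{14 \left(- \frac{1}{21}\right)} = \frac{1}{- \frac{2}{3}} = - \frac{3}{2}$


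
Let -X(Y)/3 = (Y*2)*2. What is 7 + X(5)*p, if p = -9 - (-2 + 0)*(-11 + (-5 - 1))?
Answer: 2587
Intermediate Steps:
X(Y) = -12*Y (X(Y) = -3*Y*2*2 = -3*2*Y*2 = -12*Y)
p = -43 (p = -9 - (-2)*(-11 - 6) = -9 - (-2)*(-17) = -9 - 1*34 = -9 - 34 = -43)
7 + X(5)*p = 7 - 12*5*(-43) = 7 - 60*(-43) = 7 + 2580 = 2587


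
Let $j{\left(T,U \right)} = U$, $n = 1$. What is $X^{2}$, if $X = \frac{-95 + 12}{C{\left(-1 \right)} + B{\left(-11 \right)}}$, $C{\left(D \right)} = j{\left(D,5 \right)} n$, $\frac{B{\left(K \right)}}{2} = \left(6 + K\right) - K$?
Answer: $\frac{6889}{289} \approx 23.837$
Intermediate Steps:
$B{\left(K \right)} = 12$ ($B{\left(K \right)} = 2 \left(\left(6 + K\right) - K\right) = 2 \cdot 6 = 12$)
$C{\left(D \right)} = 5$ ($C{\left(D \right)} = 5 \cdot 1 = 5$)
$X = - \frac{83}{17}$ ($X = \frac{-95 + 12}{5 + 12} = - \frac{83}{17} \approx -4.8824$)
$X^{2} = \left(- \frac{83}{17}\right)^{2} = \frac{6889}{289}$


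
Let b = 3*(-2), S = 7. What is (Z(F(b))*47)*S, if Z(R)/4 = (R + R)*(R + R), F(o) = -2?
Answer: 21056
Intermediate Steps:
b = -6
Z(R) = 16*R² (Z(R) = 4*((R + R)*(R + R)) = 4*((2*R)*(2*R)) = 4*(4*R²) = 16*R²)
(Z(F(b))*47)*S = ((16*(-2)²)*47)*7 = ((16*4)*47)*7 = (64*47)*7 = 3008*7 = 21056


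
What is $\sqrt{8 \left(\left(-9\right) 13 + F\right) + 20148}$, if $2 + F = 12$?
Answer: $2 \sqrt{4823} \approx 138.9$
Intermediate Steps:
$F = 10$ ($F = -2 + 12 = 10$)
$\sqrt{8 \left(\left(-9\right) 13 + F\right) + 20148} = \sqrt{8 \left(\left(-9\right) 13 + 10\right) + 20148} = \sqrt{8 \left(-117 + 10\right) + 20148} = \sqrt{8 \left(-107\right) + 20148} = \sqrt{-856 + 20148} = \sqrt{19292} = 2 \sqrt{4823}$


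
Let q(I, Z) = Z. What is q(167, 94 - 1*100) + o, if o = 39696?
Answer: 39690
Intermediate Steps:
q(167, 94 - 1*100) + o = (94 - 1*100) + 39696 = (94 - 100) + 39696 = -6 + 39696 = 39690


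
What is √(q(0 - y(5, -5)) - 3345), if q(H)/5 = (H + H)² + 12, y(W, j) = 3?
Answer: 3*I*√345 ≈ 55.723*I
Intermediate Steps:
q(H) = 60 + 20*H² (q(H) = 5*((H + H)² + 12) = 5*((2*H)² + 12) = 5*(4*H² + 12) = 5*(12 + 4*H²) = 60 + 20*H²)
√(q(0 - y(5, -5)) - 3345) = √((60 + 20*(0 - 1*3)²) - 3345) = √((60 + 20*(0 - 3)²) - 3345) = √((60 + 20*(-3)²) - 3345) = √((60 + 20*9) - 3345) = √((60 + 180) - 3345) = √(240 - 3345) = √(-3105) = 3*I*√345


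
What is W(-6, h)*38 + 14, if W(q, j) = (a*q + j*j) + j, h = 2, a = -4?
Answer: 1154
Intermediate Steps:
W(q, j) = j + j**2 - 4*q (W(q, j) = (-4*q + j*j) + j = (-4*q + j**2) + j = (j**2 - 4*q) + j = j + j**2 - 4*q)
W(-6, h)*38 + 14 = (2 + 2**2 - 4*(-6))*38 + 14 = (2 + 4 + 24)*38 + 14 = 30*38 + 14 = 1140 + 14 = 1154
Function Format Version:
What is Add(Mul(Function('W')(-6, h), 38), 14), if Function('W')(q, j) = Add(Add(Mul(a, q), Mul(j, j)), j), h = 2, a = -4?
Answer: 1154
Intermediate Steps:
Function('W')(q, j) = Add(j, Pow(j, 2), Mul(-4, q)) (Function('W')(q, j) = Add(Add(Mul(-4, q), Mul(j, j)), j) = Add(Add(Mul(-4, q), Pow(j, 2)), j) = Add(Add(Pow(j, 2), Mul(-4, q)), j) = Add(j, Pow(j, 2), Mul(-4, q)))
Add(Mul(Function('W')(-6, h), 38), 14) = Add(Mul(Add(2, Pow(2, 2), Mul(-4, -6)), 38), 14) = Add(Mul(Add(2, 4, 24), 38), 14) = Add(Mul(30, 38), 14) = Add(1140, 14) = 1154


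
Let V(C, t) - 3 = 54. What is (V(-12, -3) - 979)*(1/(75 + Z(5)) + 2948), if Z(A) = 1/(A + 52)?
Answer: -5811230005/2138 ≈ -2.7181e+6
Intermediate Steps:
V(C, t) = 57 (V(C, t) = 3 + 54 = 57)
Z(A) = 1/(52 + A)
(V(-12, -3) - 979)*(1/(75 + Z(5)) + 2948) = (57 - 979)*(1/(75 + 1/(52 + 5)) + 2948) = -922*(1/(75 + 1/57) + 2948) = -922*(1/(4276/57) + 2948) = -922*(57/4276 + 2948) = -922*12605705/4276 = -5811230005/2138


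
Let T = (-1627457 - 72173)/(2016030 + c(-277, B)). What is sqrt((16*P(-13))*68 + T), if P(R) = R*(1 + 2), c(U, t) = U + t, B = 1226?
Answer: I*sqrt(172625472400282282)/2016979 ≈ 205.99*I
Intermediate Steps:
P(R) = 3*R (P(R) = R*3 = 3*R)
T = -1699630/2016979 (T = (-1627457 - 72173)/(2016030 + (-277 + 1226)) = -1699630/(2016030 + 949) = -1699630/2016979 ≈ -0.84266)
sqrt((16*P(-13))*68 + T) = sqrt((16*(3*(-13)))*68 - 1699630/2016979) = sqrt((16*(-39))*68 - 1699630/2016979) = sqrt(-624*68 - 1699630/2016979) = sqrt(-42432 - 1699630/2016979) = sqrt(-85586152558/2016979) = I*sqrt(172625472400282282)/2016979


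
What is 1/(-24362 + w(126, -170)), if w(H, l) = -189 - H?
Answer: -1/24677 ≈ -4.0524e-5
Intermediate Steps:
1/(-24362 + w(126, -170)) = 1/(-24362 + (-189 - 1*126)) = 1/(-24362 + (-189 - 126)) = 1/(-24362 - 315) = 1/(-24677) = -1/24677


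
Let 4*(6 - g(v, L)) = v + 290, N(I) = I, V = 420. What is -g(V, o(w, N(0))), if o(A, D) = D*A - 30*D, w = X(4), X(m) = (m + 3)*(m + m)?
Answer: 343/2 ≈ 171.50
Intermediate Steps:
X(m) = 2*m*(3 + m) (X(m) = (3 + m)*(2*m) = 2*m*(3 + m))
w = 56 (w = 2*4*(3 + 4) = 2*4*7 = 56)
o(A, D) = -30*D + A*D (o(A, D) = A*D - 30*D = -30*D + A*D)
g(v, L) = -133/2 - v/4 (g(v, L) = 6 - (v + 290)/4 = 6 - (290 + v)/4 = 6 + (-145/2 - v/4) = -133/2 - v/4)
-g(V, o(w, N(0))) = -(-133/2 - ¼*420) = -(-133/2 - 105) = -1*(-343/2) = 343/2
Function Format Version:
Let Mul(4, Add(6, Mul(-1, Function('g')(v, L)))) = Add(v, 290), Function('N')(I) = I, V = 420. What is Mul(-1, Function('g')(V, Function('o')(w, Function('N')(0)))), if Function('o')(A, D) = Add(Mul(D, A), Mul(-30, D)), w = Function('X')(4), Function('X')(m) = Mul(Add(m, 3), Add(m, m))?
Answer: Rational(343, 2) ≈ 171.50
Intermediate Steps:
Function('X')(m) = Mul(2, m, Add(3, m)) (Function('X')(m) = Mul(Add(3, m), Mul(2, m)) = Mul(2, m, Add(3, m)))
w = 56 (w = Mul(2, 4, Add(3, 4)) = Mul(2, 4, 7) = 56)
Function('o')(A, D) = Add(Mul(-30, D), Mul(A, D)) (Function('o')(A, D) = Add(Mul(A, D), Mul(-30, D)) = Add(Mul(-30, D), Mul(A, D)))
Function('g')(v, L) = Add(Rational(-133, 2), Mul(Rational(-1, 4), v)) (Function('g')(v, L) = Add(6, Mul(Rational(-1, 4), Add(v, 290))) = Add(6, Mul(Rational(-1, 4), Add(290, v))) = Add(6, Add(Rational(-145, 2), Mul(Rational(-1, 4), v))) = Add(Rational(-133, 2), Mul(Rational(-1, 4), v)))
Mul(-1, Function('g')(V, Function('o')(w, Function('N')(0)))) = Mul(-1, Add(Rational(-133, 2), Mul(Rational(-1, 4), 420))) = Mul(-1, Add(Rational(-133, 2), -105)) = Mul(-1, Rational(-343, 2)) = Rational(343, 2)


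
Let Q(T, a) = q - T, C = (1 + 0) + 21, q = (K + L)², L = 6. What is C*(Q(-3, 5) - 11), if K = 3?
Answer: 1606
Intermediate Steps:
q = 81 (q = (3 + 6)² = 9² = 81)
C = 22 (C = 1 + 21 = 22)
Q(T, a) = 81 - T
C*(Q(-3, 5) - 11) = 22*((81 - 1*(-3)) - 11) = 22*((81 + 3) - 11) = 22*(84 - 11) = 22*73 = 1606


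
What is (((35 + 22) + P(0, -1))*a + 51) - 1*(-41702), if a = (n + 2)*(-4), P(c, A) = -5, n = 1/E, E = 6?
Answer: 123907/3 ≈ 41302.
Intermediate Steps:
n = ⅙ (n = 1/6 = ⅙ ≈ 0.16667)
a = -26/3 (a = (⅙ + 2)*(-4) = (13/6)*(-4) = -26/3 ≈ -8.6667)
(((35 + 22) + P(0, -1))*a + 51) - 1*(-41702) = (((35 + 22) - 5)*(-26/3) + 51) - 1*(-41702) = ((57 - 5)*(-26/3) + 51) + 41702 = (52*(-26/3) + 51) + 41702 = (-1352/3 + 51) + 41702 = -1199/3 + 41702 = 123907/3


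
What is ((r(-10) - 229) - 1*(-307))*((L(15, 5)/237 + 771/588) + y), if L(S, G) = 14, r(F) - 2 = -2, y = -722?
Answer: -435170983/7742 ≈ -56209.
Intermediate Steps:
r(F) = 0 (r(F) = 2 - 2 = 0)
((r(-10) - 229) - 1*(-307))*((L(15, 5)/237 + 771/588) + y) = ((0 - 229) - 1*(-307))*((14/237 + 771/588) - 722) = (-229 + 307)*((14*(1/237) + 771*(1/588)) - 722) = 78*((14/237 + 257/196) - 722) = 78*(63653/46452 - 722) = 78*(-33474691/46452) = -435170983/7742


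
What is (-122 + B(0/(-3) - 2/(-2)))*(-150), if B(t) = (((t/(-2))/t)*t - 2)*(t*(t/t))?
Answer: 18675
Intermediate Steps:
B(t) = t*(-2 - t/2) (B(t) = (((t*(-½))/t)*t - 2)*(t*1) = (((-t/2)/t)*t - 2)*t = (-t/2 - 2)*t = (-2 - t/2)*t = t*(-2 - t/2))
(-122 + B(0/(-3) - 2/(-2)))*(-150) = (-122 - (0/(-3) - 2/(-2))*(4 + (0/(-3) - 2/(-2)))/2)*(-150) = (-122 - (0*(-⅓) - 2*(-½))*(4 + (0*(-⅓) - 2*(-½)))/2)*(-150) = (-122 - (0 + 1)*(4 + (0 + 1))/2)*(-150) = (-122 - ½*1*(4 + 1))*(-150) = (-122 - ½*1*5)*(-150) = (-122 - 5/2)*(-150) = -249/2*(-150) = 18675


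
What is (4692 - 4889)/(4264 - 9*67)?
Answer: -197/3661 ≈ -0.053810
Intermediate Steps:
(4692 - 4889)/(4264 - 9*67) = -197/(4264 - 603) = -197/3661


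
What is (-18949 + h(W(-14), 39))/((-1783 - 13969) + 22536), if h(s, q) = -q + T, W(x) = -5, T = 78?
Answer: -9455/3392 ≈ -2.7874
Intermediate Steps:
h(s, q) = 78 - q (h(s, q) = -q + 78 = 78 - q)
(-18949 + h(W(-14), 39))/((-1783 - 13969) + 22536) = (-18949 + (78 - 1*39))/((-1783 - 13969) + 22536) = (-18949 + (78 - 39))/(-15752 + 22536) = (-18949 + 39)/6784 = -18910*1/6784 = -9455/3392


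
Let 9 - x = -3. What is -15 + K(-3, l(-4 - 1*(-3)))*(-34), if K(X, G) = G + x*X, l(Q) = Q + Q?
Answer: 1277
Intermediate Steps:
x = 12 (x = 9 - 1*(-3) = 9 + 3 = 12)
l(Q) = 2*Q
K(X, G) = G + 12*X
-15 + K(-3, l(-4 - 1*(-3)))*(-34) = -15 + (2*(-4 - 1*(-3)) + 12*(-3))*(-34) = -15 + (2*(-4 + 3) - 36)*(-34) = -15 + (2*(-1) - 36)*(-34) = -15 + (-2 - 36)*(-34) = -15 - 38*(-34) = -15 + 1292 = 1277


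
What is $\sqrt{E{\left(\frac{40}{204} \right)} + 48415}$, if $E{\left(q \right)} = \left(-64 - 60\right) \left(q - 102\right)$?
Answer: $\frac{\sqrt{158761623}}{51} \approx 247.06$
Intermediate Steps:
$E{\left(q \right)} = 12648 - 124 q$ ($E{\left(q \right)} = - 124 \left(-102 + q\right) = 12648 - 124 q$)
$\sqrt{E{\left(\frac{40}{204} \right)} + 48415} = \sqrt{\left(12648 - 124 \cdot \frac{40}{204}\right) + 48415} = \sqrt{\left(12648 - 124 \cdot 40 \cdot \frac{1}{204}\right) + 48415} = \sqrt{\left(12648 - \frac{1240}{51}\right) + 48415} = \sqrt{\frac{643808}{51} + 48415} = \sqrt{\frac{3112973}{51}} = \frac{\sqrt{158761623}}{51}$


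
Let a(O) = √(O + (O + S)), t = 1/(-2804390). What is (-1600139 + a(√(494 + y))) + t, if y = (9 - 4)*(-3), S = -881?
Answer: -4487413810211/2804390 + I*√(881 - 2*√479) ≈ -1.6001e+6 + 28.935*I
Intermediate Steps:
y = -15 (y = 5*(-3) = -15)
t = -1/2804390 ≈ -3.5658e-7
a(O) = √(-881 + 2*O) (a(O) = √(O + (O - 881)) = √(O + (-881 + O)) = √(-881 + 2*O))
(-1600139 + a(√(494 + y))) + t = (-1600139 + √(-881 + 2*√(494 - 15))) - 1/2804390 = (-1600139 + √(-881 + 2*√479)) - 1/2804390 = -4487413810211/2804390 + √(-881 + 2*√479)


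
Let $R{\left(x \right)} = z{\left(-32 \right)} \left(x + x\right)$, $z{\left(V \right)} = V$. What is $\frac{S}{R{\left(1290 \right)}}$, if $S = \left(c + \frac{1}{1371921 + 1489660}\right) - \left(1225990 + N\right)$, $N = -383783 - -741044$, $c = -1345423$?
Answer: $\frac{8380637873593}{236252127360} \approx 35.473$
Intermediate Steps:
$N = 357261$ ($N = -383783 + 741044 = 357261$)
$R{\left(x \right)} = - 64 x$ ($R{\left(x \right)} = - 32 \left(x + x\right) = - 32 \cdot 2 x = - 64 x$)
$S = - \frac{8380637873593}{2861581}$ ($S = \left(-1345423 + \frac{1}{1371921 + 1489660}\right) - 1583251 = \left(-1345423 + \frac{1}{2861581}\right) - 1583251 = - \frac{3850036893762}{2861581} - 1583251 = - \frac{8380637873593}{2861581} \approx -2.9287 \cdot 10^{6}$)
$\frac{S}{R{\left(1290 \right)}} = - \frac{8380637873593}{2861581 \left(\left(-64\right) 1290\right)} = - \frac{8380637873593}{2861581 \left(-82560\right)} = \left(- \frac{8380637873593}{2861581}\right) \left(- \frac{1}{82560}\right) = \frac{8380637873593}{236252127360}$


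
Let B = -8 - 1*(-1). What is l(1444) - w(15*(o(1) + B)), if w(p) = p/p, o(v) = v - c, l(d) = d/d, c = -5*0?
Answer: 0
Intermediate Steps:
c = 0
l(d) = 1
o(v) = v (o(v) = v - 1*0 = v + 0 = v)
B = -7 (B = -8 + 1 = -7)
w(p) = 1
l(1444) - w(15*(o(1) + B)) = 1 - 1*1 = 1 - 1 = 0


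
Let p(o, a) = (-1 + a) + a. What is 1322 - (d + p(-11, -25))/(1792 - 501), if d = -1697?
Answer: 1708450/1291 ≈ 1323.4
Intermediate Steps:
p(o, a) = -1 + 2*a
1322 - (d + p(-11, -25))/(1792 - 501) = 1322 - (-1697 + (-1 + 2*(-25)))/(1792 - 501) = 1322 - (-1697 + (-1 - 50))/1291 = 1322 - (-1697 - 51)/1291 = 1322 - (-1748)/1291 = 1322 - 1*(-1748/1291) = 1322 + 1748/1291 = 1708450/1291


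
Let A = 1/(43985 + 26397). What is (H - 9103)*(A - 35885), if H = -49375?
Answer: 73847716279491/35191 ≈ 2.0985e+9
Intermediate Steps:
A = 1/70382 ≈ 1.4208e-5
(H - 9103)*(A - 35885) = (-49375 - 9103)*(1/70382 - 35885) = -58478*(-2525658069/70382) = 73847716279491/35191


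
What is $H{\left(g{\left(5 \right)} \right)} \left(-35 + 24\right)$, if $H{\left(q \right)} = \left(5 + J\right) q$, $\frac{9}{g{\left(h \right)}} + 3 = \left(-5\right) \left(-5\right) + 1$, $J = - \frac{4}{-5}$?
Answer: $- \frac{2871}{115} \approx -24.965$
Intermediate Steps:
$J = \frac{4}{5}$ ($J = \left(-4\right) \left(- \frac{1}{5}\right) = \frac{4}{5} \approx 0.8$)
$g{\left(h \right)} = \frac{9}{23}$ ($g{\left(h \right)} = \frac{9}{-3 + \left(\left(-5\right) \left(-5\right) + 1\right)} = \frac{9}{-3 + \left(25 + 1\right)} = \frac{9}{-3 + 26} = \frac{9}{23}$)
$H{\left(q \right)} = \frac{29 q}{5}$ ($H{\left(q \right)} = \left(5 + \frac{4}{5}\right) q = \frac{29 q}{5}$)
$H{\left(g{\left(5 \right)} \right)} \left(-35 + 24\right) = \frac{29}{5} \cdot \frac{9}{23} \left(-35 + 24\right) = \frac{261}{115} \left(-11\right) = - \frac{2871}{115}$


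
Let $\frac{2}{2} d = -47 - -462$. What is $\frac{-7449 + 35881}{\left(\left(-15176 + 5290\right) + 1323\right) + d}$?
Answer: $- \frac{7108}{2037} \approx -3.4894$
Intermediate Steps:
$d = 415$ ($d = -47 - -462 = -47 + 462 = 415$)
$\frac{-7449 + 35881}{\left(\left(-15176 + 5290\right) + 1323\right) + d} = \frac{-7449 + 35881}{\left(\left(-15176 + 5290\right) + 1323\right) + 415} = \frac{28432}{\left(-9886 + 1323\right) + 415} = \frac{28432}{-8563 + 415} = \frac{28432}{-8148} = 28432 \left(- \frac{1}{8148}\right) = - \frac{7108}{2037}$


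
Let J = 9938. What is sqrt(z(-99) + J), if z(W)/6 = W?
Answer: 8*sqrt(146) ≈ 96.664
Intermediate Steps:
z(W) = 6*W
sqrt(z(-99) + J) = sqrt(6*(-99) + 9938) = sqrt(-594 + 9938) = sqrt(9344) = 8*sqrt(146)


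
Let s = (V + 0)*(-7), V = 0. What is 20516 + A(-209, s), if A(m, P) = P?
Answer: 20516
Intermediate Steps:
s = 0 (s = (0 + 0)*(-7) = 0*(-7) = 0)
20516 + A(-209, s) = 20516 + 0 = 20516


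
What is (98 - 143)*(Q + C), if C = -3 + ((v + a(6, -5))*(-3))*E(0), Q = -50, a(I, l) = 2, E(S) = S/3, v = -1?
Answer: 2385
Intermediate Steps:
E(S) = S/3 (E(S) = S*(⅓) = S/3)
C = -3 (C = -3 + ((-1 + 2)*(-3))*((⅓)*0) = -3 + (1*(-3))*0 = -3 - 3*0 = -3 + 0 = -3)
(98 - 143)*(Q + C) = (98 - 143)*(-50 - 3) = -45*(-53) = 2385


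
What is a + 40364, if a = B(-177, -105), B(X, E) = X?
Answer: 40187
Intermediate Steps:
a = -177
a + 40364 = -177 + 40364 = 40187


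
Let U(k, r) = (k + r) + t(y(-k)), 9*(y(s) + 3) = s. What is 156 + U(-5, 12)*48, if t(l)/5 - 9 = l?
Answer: 6196/3 ≈ 2065.3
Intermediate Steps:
y(s) = -3 + s/9
t(l) = 45 + 5*l
U(k, r) = 30 + r + 4*k/9 (U(k, r) = (k + r) + (45 + 5*(-3 + (-k)/9)) = (k + r) + (45 + 5*(-3 - k/9)) = (k + r) + (45 + (-15 - 5*k/9)) = (k + r) + (30 - 5*k/9) = 30 + r + 4*k/9)
156 + U(-5, 12)*48 = 156 + (30 + 12 + (4/9)*(-5))*48 = 156 + (30 + 12 - 20/9)*48 = 156 + (358/9)*48 = 156 + 5728/3 = 6196/3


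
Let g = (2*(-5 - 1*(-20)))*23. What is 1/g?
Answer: 1/690 ≈ 0.0014493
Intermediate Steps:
g = 690 (g = (2*(-5 + 20))*23 = (2*15)*23 = 30*23 = 690)
1/g = 1/690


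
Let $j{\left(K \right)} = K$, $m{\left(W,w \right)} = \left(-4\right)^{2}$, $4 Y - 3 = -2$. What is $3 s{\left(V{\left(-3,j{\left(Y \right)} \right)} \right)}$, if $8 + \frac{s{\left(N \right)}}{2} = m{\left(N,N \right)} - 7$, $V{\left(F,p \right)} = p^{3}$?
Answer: $6$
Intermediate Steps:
$Y = \frac{1}{4}$ ($Y = \frac{3}{4} + \frac{1}{4} \left(-2\right) = \frac{3}{4} - \frac{1}{2} = \frac{1}{4} \approx 0.25$)
$m{\left(W,w \right)} = 16$
$s{\left(N \right)} = 2$ ($s{\left(N \right)} = -16 + 2 \left(16 - 7\right) = -16 + 2 \cdot 9 = -16 + 18 = 2$)
$3 s{\left(V{\left(-3,j{\left(Y \right)} \right)} \right)} = 3 \cdot 2 = 6$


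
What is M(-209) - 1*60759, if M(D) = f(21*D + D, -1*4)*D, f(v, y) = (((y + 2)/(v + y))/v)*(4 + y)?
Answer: -60759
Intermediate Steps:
f(v, y) = (2 + y)*(4 + y)/(v*(v + y)) (f(v, y) = (((2 + y)/(v + y))/v)*(4 + y) = ((2 + y)/(v*(v + y)))*(4 + y) = (2 + y)*(4 + y)/(v*(v + y)))
M(D) = 0 (M(D) = ((8 + (-1*4)² + 6*(-1*4))/((21*D + D)*((21*D + D) - 1*4)))*D = ((8 + (-4)² + 6*(-4))/(((22*D))*(22*D - 4)))*D = ((1/(22*D))*(8 + 16 - 24)/(-4 + 22*D))*D = ((1/(22*D))*0/(-4 + 22*D))*D = 0*D = 0)
M(-209) - 1*60759 = 0 - 1*60759 = 0 - 60759 = -60759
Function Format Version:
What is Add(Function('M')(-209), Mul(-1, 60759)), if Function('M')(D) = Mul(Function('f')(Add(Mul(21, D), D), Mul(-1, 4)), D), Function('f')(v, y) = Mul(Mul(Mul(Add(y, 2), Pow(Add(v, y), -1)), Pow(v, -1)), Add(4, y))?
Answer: -60759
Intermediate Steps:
Function('f')(v, y) = Mul(Pow(v, -1), Pow(Add(v, y), -1), Add(2, y), Add(4, y)) (Function('f')(v, y) = Mul(Mul(Mul(Add(2, y), Pow(Add(v, y), -1)), Pow(v, -1)), Add(4, y)) = Mul(Mul(Mul(Pow(Add(v, y), -1), Add(2, y)), Pow(v, -1)), Add(4, y)) = Mul(Mul(Pow(v, -1), Pow(Add(v, y), -1), Add(2, y)), Add(4, y)) = Mul(Pow(v, -1), Pow(Add(v, y), -1), Add(2, y), Add(4, y)))
Function('M')(D) = 0 (Function('M')(D) = Mul(Mul(Pow(Add(Mul(21, D), D), -1), Pow(Add(Add(Mul(21, D), D), Mul(-1, 4)), -1), Add(8, Pow(Mul(-1, 4), 2), Mul(6, Mul(-1, 4)))), D) = Mul(Mul(Pow(Mul(22, D), -1), Pow(Add(Mul(22, D), -4), -1), Add(8, Pow(-4, 2), Mul(6, -4))), D) = Mul(Mul(Mul(Rational(1, 22), Pow(D, -1)), Pow(Add(-4, Mul(22, D)), -1), Add(8, 16, -24)), D) = Mul(Mul(Mul(Rational(1, 22), Pow(D, -1)), Pow(Add(-4, Mul(22, D)), -1), 0), D) = Mul(0, D) = 0)
Add(Function('M')(-209), Mul(-1, 60759)) = Add(0, Mul(-1, 60759)) = Add(0, -60759) = -60759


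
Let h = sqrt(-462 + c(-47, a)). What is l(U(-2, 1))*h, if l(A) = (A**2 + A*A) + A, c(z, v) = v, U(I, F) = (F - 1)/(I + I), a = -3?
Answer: 0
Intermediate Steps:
U(I, F) = (-1 + F)/(2*I) (U(I, F) = (-1 + F)/((2*I)) = (-1 + F)*(1/(2*I)) = (-1 + F)/(2*I))
l(A) = A + 2*A**2 (l(A) = (A**2 + A**2) + A = 2*A**2 + A = A + 2*A**2)
h = I*sqrt(465) (h = sqrt(-462 - 3) = sqrt(-465) = I*sqrt(465) ≈ 21.564*I)
l(U(-2, 1))*h = (((1/2)*(-1 + 1)/(-2))*(1 + 2*((1/2)*(-1 + 1)/(-2))))*(I*sqrt(465)) = (((1/2)*(-1/2)*0)*(1 + 2*((1/2)*(-1/2)*0)))*(I*sqrt(465)) = (0*(1 + 2*0))*(I*sqrt(465)) = (0*(1 + 0))*(I*sqrt(465)) = (0*1)*(I*sqrt(465)) = 0*(I*sqrt(465)) = 0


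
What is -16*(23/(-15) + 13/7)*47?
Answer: -25568/105 ≈ -243.50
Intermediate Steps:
-16*(23/(-15) + 13/7)*47 = -16*(23*(-1/15) + 13*(⅐))*47 = -16*(-23/15 + 13/7)*47 = -16*34/105*47 = -544/105*47 = -25568/105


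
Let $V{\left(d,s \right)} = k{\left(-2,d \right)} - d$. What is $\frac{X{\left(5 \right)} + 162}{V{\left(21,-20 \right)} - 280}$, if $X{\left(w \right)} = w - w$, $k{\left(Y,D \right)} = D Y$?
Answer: $- \frac{162}{343} \approx -0.4723$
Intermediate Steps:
$X{\left(w \right)} = 0$
$V{\left(d,s \right)} = - 3 d$ ($V{\left(d,s \right)} = d \left(-2\right) - d = - 2 d - d = - 3 d$)
$\frac{X{\left(5 \right)} + 162}{V{\left(21,-20 \right)} - 280} = \frac{0 + 162}{\left(-3\right) 21 - 280} = \frac{162}{-63 - 280} = \frac{162}{-343} = 162 \left(- \frac{1}{343}\right) = - \frac{162}{343}$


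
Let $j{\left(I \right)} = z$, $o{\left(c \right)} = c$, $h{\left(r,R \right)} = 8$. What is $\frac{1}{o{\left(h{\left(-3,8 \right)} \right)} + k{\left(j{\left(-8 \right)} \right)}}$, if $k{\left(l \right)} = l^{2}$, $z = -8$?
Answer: $\frac{1}{72} \approx 0.013889$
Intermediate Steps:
$j{\left(I \right)} = -8$
$\frac{1}{o{\left(h{\left(-3,8 \right)} \right)} + k{\left(j{\left(-8 \right)} \right)}} = \frac{1}{8 + \left(-8\right)^{2}} = \frac{1}{8 + 64} = \frac{1}{72}$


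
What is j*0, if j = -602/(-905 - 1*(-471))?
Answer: 0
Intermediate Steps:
j = 43/31 (j = -602/(-905 + 471) = -602/(-434) = -602*(-1/434) = 43/31 ≈ 1.3871)
j*0 = (43/31)*0 = 0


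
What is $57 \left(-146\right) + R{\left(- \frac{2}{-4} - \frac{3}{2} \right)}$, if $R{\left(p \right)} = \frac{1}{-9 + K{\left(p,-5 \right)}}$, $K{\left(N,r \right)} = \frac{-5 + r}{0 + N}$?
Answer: $-8321$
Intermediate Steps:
$K{\left(N,r \right)} = \frac{-5 + r}{N}$
$R{\left(p \right)} = \frac{1}{-9 - \frac{10}{p}}$ ($R{\left(p \right)} = \frac{1}{-9 + \frac{-5 - 5}{p}} = \frac{1}{-9 + \frac{1}{p} \left(-10\right)} = \frac{1}{-9 - \frac{10}{p}}$)
$57 \left(-146\right) + R{\left(- \frac{2}{-4} - \frac{3}{2} \right)} = 57 \left(-146\right) - \frac{- \frac{2}{-4} - \frac{3}{2}}{10 + 9 \left(- \frac{2}{-4} - \frac{3}{2}\right)} = -8322 - \frac{\left(-2\right) \left(- \frac{1}{4}\right) - \frac{3}{2}}{10 + 9 \left(\left(-2\right) \left(- \frac{1}{4}\right) - \frac{3}{2}\right)} = -8322 - \frac{\frac{1}{2} - \frac{3}{2}}{10 + 9 \left(\frac{1}{2} - \frac{3}{2}\right)} = -8322 - - \frac{1}{10 + 9 \left(-1\right)} = -8322 - - \frac{1}{10 - 9} = -8322 - - 1^{-1} = -8322 - \left(-1\right) 1 = -8322 + 1 = -8321$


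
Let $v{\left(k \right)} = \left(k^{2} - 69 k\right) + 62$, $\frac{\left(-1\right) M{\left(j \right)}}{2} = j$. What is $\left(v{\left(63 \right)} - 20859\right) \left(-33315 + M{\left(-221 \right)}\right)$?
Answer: $696085775$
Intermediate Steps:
$M{\left(j \right)} = - 2 j$
$v{\left(k \right)} = 62 + k^{2} - 69 k$
$\left(v{\left(63 \right)} - 20859\right) \left(-33315 + M{\left(-221 \right)}\right) = \left(\left(62 + 63^{2} - 4347\right) - 20859\right) \left(-33315 - -442\right) = \left(\left(62 + 3969 - 4347\right) - 20859\right) \left(-33315 + 442\right) = \left(-316 - 20859\right) \left(-32873\right) = \left(-21175\right) \left(-32873\right) = 696085775$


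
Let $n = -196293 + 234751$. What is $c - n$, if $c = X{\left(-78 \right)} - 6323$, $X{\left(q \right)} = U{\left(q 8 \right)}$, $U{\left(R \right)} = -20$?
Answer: $-44801$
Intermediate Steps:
$X{\left(q \right)} = -20$
$n = 38458$
$c = -6343$ ($c = -20 - 6323 = -6343$)
$c - n = -6343 - 38458 = -44801$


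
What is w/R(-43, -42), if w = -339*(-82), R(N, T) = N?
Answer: -27798/43 ≈ -646.46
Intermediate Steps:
w = 27798
w/R(-43, -42) = 27798/(-43) = 27798*(-1/43) = -27798/43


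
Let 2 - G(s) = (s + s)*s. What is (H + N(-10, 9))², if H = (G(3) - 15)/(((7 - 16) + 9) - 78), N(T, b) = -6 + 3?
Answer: 41209/6084 ≈ 6.7733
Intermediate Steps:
N(T, b) = -3
G(s) = 2 - 2*s² (G(s) = 2 - (s + s)*s = 2 - 2*s*s = 2 - 2*s²)
H = 31/78 (H = ((2 - 2*3²) - 15)/(((7 - 16) + 9) - 78) = ((2 - 2*9) - 15)/((-9 + 9) - 78) = ((2 - 18) - 15)/(0 - 78) = (-16 - 15)/(-78) = -31*(-1/78) = 31/78 ≈ 0.39744)
(H + N(-10, 9))² = (31/78 - 3)² = (-203/78)² = 41209/6084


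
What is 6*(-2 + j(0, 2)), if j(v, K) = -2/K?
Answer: -18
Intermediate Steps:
6*(-2 + j(0, 2)) = 6*(-2 - 2/2) = 6*(-2 - 2*1/2) = 6*(-2 - 1) = 6*(-3) = -18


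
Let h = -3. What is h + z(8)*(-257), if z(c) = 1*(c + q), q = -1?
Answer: -1802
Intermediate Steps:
z(c) = -1 + c (z(c) = 1*(c - 1) = 1*(-1 + c) = -1 + c)
h + z(8)*(-257) = -3 + (-1 + 8)*(-257) = -3 + 7*(-257) = -3 - 1799 = -1802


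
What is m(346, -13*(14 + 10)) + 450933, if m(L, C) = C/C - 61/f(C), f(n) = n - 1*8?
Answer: 144298941/320 ≈ 4.5093e+5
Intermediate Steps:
f(n) = -8 + n (f(n) = n - 8 = -8 + n)
m(L, C) = 1 - 61/(-8 + C) (m(L, C) = C/C - 61/(-8 + C) = 1 - 61/(-8 + C))
m(346, -13*(14 + 10)) + 450933 = (-69 - 13*(14 + 10))/(-8 - 13*(14 + 10)) + 450933 = (-69 - 13*24)/(-8 - 13*24) + 450933 = (-69 - 312)/(-8 - 312) + 450933 = -381/(-320) + 450933 = -1/320*(-381) + 450933 = 381/320 + 450933 = 144298941/320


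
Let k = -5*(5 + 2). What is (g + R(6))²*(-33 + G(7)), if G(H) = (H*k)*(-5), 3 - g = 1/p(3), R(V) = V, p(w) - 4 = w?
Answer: 4582048/49 ≈ 93511.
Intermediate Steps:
k = -35 (k = -5*7 = -35)
p(w) = 4 + w
g = 20/7 (g = 3 - 1/(4 + 3) = 3 - 1/7 = 3 - 1*⅐ = 3 - ⅐ = 20/7 ≈ 2.8571)
G(H) = 175*H (G(H) = (H*(-35))*(-5) = -35*H*(-5) = 175*H)
(g + R(6))²*(-33 + G(7)) = (20/7 + 6)²*(-33 + 175*7) = (62/7)²*(-33 + 1225) = (3844/49)*1192 = 4582048/49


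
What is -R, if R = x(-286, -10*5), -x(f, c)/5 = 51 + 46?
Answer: 485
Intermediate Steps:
x(f, c) = -485 (x(f, c) = -5*(51 + 46) = -5*97 = -485)
R = -485
-R = -1*(-485) = 485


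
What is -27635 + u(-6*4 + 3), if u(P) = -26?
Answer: -27661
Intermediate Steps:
-27635 + u(-6*4 + 3) = -27635 - 26 = -27661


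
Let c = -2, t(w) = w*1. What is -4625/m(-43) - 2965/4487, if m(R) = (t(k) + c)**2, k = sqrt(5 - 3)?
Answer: -62263055/8974 - 4625*sqrt(2) ≈ -13479.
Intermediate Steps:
k = sqrt(2) ≈ 1.4142
t(w) = w
m(R) = (-2 + sqrt(2))**2 (m(R) = (sqrt(2) - 2)**2 = (-2 + sqrt(2))**2)
-4625/m(-43) - 2965/4487 = -4625/(2 - sqrt(2))**2 - 2965/4487 = -2965/4487 - 4625/(2 - sqrt(2))**2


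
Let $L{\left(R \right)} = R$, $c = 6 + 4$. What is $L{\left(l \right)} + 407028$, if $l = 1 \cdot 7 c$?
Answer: $407098$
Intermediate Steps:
$c = 10$
$l = 70$ ($l = 1 \cdot 7 \cdot 10 = 7 \cdot 10 = 70$)
$L{\left(l \right)} + 407028 = 70 + 407028 = 407098$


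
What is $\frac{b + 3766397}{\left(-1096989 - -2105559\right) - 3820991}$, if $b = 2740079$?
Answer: $- \frac{6506476}{2812421} \approx -2.3135$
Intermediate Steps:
$\frac{b + 3766397}{\left(-1096989 - -2105559\right) - 3820991} = \frac{2740079 + 3766397}{\left(-1096989 - -2105559\right) - 3820991} = \frac{6506476}{\left(-1096989 + 2105559\right) - 3820991} = \frac{6506476}{1008570 - 3820991} = \frac{6506476}{-2812421} = 6506476 \left(- \frac{1}{2812421}\right) = - \frac{6506476}{2812421}$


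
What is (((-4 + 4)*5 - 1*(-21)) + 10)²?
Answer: 961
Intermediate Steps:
(((-4 + 4)*5 - 1*(-21)) + 10)² = ((0*5 + 21) + 10)² = ((0 + 21) + 10)² = (21 + 10)² = 31² = 961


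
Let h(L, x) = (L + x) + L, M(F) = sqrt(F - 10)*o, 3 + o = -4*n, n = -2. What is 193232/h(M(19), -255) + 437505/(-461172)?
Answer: -29737208843/34587900 ≈ -859.76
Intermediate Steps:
o = 5 (o = -3 - 4*(-2) = -3 + 8 = 5)
M(F) = 5*sqrt(-10 + F) (M(F) = sqrt(F - 10)*5 = sqrt(-10 + F)*5 = 5*sqrt(-10 + F))
h(L, x) = x + 2*L
193232/h(M(19), -255) + 437505/(-461172) = 193232/(-255 + 2*(5*sqrt(-10 + 19))) + 437505/(-461172) = 193232/(-255 + 2*(5*sqrt(9))) + 437505*(-1/461172) = 193232/(-255 + 2*(5*3)) - 145835/153724 = 193232/(-255 + 2*15) - 145835/153724 = 193232/(-255 + 30) - 145835/153724 = 193232/(-225) - 145835/153724 = 193232*(-1/225) - 145835/153724 = -193232/225 - 145835/153724 = -29737208843/34587900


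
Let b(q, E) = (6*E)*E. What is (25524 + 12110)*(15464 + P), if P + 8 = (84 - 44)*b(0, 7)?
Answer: 1024246944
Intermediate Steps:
b(q, E) = 6*E**2
P = 11752 (P = -8 + (84 - 44)*(6*7**2) = -8 + 40*(6*49) = -8 + 40*294 = -8 + 11760 = 11752)
(25524 + 12110)*(15464 + P) = (25524 + 12110)*(15464 + 11752) = 37634*27216 = 1024246944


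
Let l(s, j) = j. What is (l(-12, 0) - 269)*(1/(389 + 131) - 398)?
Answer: 55671971/520 ≈ 1.0706e+5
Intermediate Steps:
(l(-12, 0) - 269)*(1/(389 + 131) - 398) = (0 - 269)*(1/(389 + 131) - 398) = -269*(1/520 - 398) = -269*(-206959/520) = 55671971/520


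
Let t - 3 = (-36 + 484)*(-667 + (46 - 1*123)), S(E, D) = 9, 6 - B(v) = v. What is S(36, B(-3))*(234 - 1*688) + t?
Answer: -337395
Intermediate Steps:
B(v) = 6 - v
t = -333309 (t = 3 + (-36 + 484)*(-667 + (46 - 1*123)) = 3 + 448*(-667 + (46 - 123)) = 3 + 448*(-667 - 77) = 3 + 448*(-744) = 3 - 333312 = -333309)
S(36, B(-3))*(234 - 1*688) + t = 9*(234 - 1*688) - 333309 = 9*(234 - 688) - 333309 = 9*(-454) - 333309 = -4086 - 333309 = -337395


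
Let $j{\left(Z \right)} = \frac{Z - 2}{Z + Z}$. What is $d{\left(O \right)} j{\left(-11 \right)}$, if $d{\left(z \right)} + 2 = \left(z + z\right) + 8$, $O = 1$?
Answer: $\frac{52}{11} \approx 4.7273$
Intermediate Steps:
$d{\left(z \right)} = 6 + 2 z$ ($d{\left(z \right)} = -2 + \left(\left(z + z\right) + 8\right) = -2 + \left(2 z + 8\right) = -2 + \left(8 + 2 z\right) = 6 + 2 z$)
$j{\left(Z \right)} = \frac{-2 + Z}{2 Z}$
$d{\left(O \right)} j{\left(-11 \right)} = \left(6 + 2 \cdot 1\right) \frac{-2 - 11}{2 \left(-11\right)} = \left(6 + 2\right) \frac{1}{2} \left(- \frac{1}{11}\right) \left(-13\right) = 8 \cdot \frac{13}{22} = \frac{52}{11}$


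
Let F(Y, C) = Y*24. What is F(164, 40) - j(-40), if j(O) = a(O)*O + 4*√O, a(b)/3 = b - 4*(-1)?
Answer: -384 - 8*I*√10 ≈ -384.0 - 25.298*I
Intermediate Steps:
a(b) = 12 + 3*b (a(b) = 3*(b - 4*(-1)) = 3*(b + 4) = 3*(4 + b) = 12 + 3*b)
F(Y, C) = 24*Y
j(O) = 4*√O + O*(12 + 3*O) (j(O) = (12 + 3*O)*O + 4*√O = O*(12 + 3*O) + 4*√O = 4*√O + O*(12 + 3*O))
F(164, 40) - j(-40) = 24*164 - (4*√(-40) + 3*(-40)*(4 - 40)) = 3936 - (4*(2*I*√10) + 3*(-40)*(-36)) = 3936 - (8*I*√10 + 4320) = 3936 - (4320 + 8*I*√10) = 3936 + (-4320 - 8*I*√10) = -384 - 8*I*√10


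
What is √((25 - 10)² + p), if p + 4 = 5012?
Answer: √5233 ≈ 72.339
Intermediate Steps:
p = 5008 (p = -4 + 5012 = 5008)
√((25 - 10)² + p) = √((25 - 10)² + 5008) = √(15² + 5008) = √(225 + 5008) = √5233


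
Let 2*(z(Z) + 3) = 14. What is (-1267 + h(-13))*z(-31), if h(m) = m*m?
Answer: -4392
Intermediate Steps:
z(Z) = 4 (z(Z) = -3 + (½)*14 = -3 + 7 = 4)
h(m) = m²
(-1267 + h(-13))*z(-31) = (-1267 + (-13)²)*4 = (-1267 + 169)*4 = -1098*4 = -4392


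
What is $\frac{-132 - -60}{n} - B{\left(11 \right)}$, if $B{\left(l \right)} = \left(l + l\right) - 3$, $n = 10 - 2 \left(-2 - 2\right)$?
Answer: $-23$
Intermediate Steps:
$n = 18$ ($n = 10 - -8 = 10 + 8 = 18$)
$B{\left(l \right)} = -3 + 2 l$ ($B{\left(l \right)} = 2 l - 3 = -3 + 2 l$)
$\frac{-132 - -60}{n} - B{\left(11 \right)} = \frac{-132 - -60}{18} - \left(-3 + 2 \cdot 11\right) = \left(-132 + 60\right) \frac{1}{18} - \left(-3 + 22\right) = \left(-72\right) \frac{1}{18} - 19 = -4 - 19 = -23$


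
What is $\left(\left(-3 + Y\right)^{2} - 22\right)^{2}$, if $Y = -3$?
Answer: $196$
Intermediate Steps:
$\left(\left(-3 + Y\right)^{2} - 22\right)^{2} = \left(\left(-3 - 3\right)^{2} - 22\right)^{2} = \left(\left(-6\right)^{2} - 22\right)^{2} = \left(36 - 22\right)^{2} = 14^{2} = 196$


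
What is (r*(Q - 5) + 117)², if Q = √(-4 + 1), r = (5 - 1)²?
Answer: 601 + 1184*I*√3 ≈ 601.0 + 2050.8*I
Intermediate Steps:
r = 16 (r = 4² = 16)
Q = I*√3 (Q = √(-3) = I*√3 ≈ 1.732*I)
(r*(Q - 5) + 117)² = (16*(I*√3 - 5) + 117)² = (16*(-5 + I*√3) + 117)² = ((-80 + 16*I*√3) + 117)² = (37 + 16*I*√3)²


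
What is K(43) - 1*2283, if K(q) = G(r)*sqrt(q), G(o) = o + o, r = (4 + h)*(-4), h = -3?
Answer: -2283 - 8*sqrt(43) ≈ -2335.5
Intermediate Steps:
r = -4 (r = (4 - 3)*(-4) = 1*(-4) = -4)
G(o) = 2*o
K(q) = -8*sqrt(q) (K(q) = (2*(-4))*sqrt(q) = -8*sqrt(q))
K(43) - 1*2283 = -8*sqrt(43) - 1*2283 = -8*sqrt(43) - 2283 = -2283 - 8*sqrt(43)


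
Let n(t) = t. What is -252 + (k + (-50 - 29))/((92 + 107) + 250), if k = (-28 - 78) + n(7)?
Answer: -113326/449 ≈ -252.40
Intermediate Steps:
k = -99 (k = (-28 - 78) + 7 = -106 + 7 = -99)
-252 + (k + (-50 - 29))/((92 + 107) + 250) = -252 + (-99 + (-50 - 29))/((92 + 107) + 250) = -252 + (-99 - 79)/(199 + 250) = -252 - 178/449 = -113326/449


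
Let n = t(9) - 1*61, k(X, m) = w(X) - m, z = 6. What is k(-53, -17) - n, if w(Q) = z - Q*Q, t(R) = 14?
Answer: -2739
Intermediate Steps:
w(Q) = 6 - Q² (w(Q) = 6 - Q*Q = 6 - Q²)
k(X, m) = 6 - m - X² (k(X, m) = (6 - X²) - m = 6 - m - X²)
n = -47 (n = 14 - 1*61 = 14 - 61 = -47)
k(-53, -17) - n = (6 - 1*(-17) - 1*(-53)²) - 1*(-47) = (6 + 17 - 1*2809) + 47 = (6 + 17 - 2809) + 47 = -2786 + 47 = -2739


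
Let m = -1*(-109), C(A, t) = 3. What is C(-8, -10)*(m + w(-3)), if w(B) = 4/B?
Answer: 323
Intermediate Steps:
m = 109
C(-8, -10)*(m + w(-3)) = 3*(109 + 4/(-3)) = 3*(109 + 4*(-⅓)) = 3*(109 - 4/3) = 3*(323/3) = 323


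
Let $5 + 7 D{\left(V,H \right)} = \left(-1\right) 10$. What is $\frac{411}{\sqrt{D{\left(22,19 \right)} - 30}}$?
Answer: $- \frac{137 i \sqrt{7}}{5} \approx - 72.494 i$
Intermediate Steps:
$D{\left(V,H \right)} = - \frac{15}{7}$ ($D{\left(V,H \right)} = - \frac{5}{7} + \frac{\left(-1\right) 10}{7} = - \frac{5}{7} + \frac{1}{7} \left(-10\right) = - \frac{5}{7} - \frac{10}{7} = - \frac{15}{7}$)
$\frac{411}{\sqrt{D{\left(22,19 \right)} - 30}} = \frac{411}{\sqrt{- \frac{15}{7} - 30}} = \frac{411}{\sqrt{- \frac{225}{7}}} = \frac{411}{\frac{15}{7} i \sqrt{7}} = 411 \left(- \frac{i \sqrt{7}}{15}\right) = - \frac{137 i \sqrt{7}}{5}$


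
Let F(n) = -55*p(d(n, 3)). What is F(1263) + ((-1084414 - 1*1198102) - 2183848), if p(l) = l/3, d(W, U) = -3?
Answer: -4466309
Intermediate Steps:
p(l) = l/3 (p(l) = l*(⅓) = l/3)
F(n) = 55 (F(n) = -55*(-3)/3 = -55*(-1) = 55)
F(1263) + ((-1084414 - 1*1198102) - 2183848) = 55 + ((-1084414 - 1*1198102) - 2183848) = 55 + ((-1084414 - 1198102) - 2183848) = 55 + (-2282516 - 2183848) = 55 - 4466364 = -4466309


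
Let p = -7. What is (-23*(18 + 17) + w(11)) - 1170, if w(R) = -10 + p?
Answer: -1992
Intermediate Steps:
w(R) = -17 (w(R) = -10 - 7 = -17)
(-23*(18 + 17) + w(11)) - 1170 = (-23*(18 + 17) - 17) - 1170 = (-23*35 - 17) - 1170 = (-805 - 17) - 1170 = -822 - 1170 = -1992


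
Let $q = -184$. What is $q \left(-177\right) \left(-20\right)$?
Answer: $-651360$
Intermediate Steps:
$q \left(-177\right) \left(-20\right) = \left(-184\right) \left(-177\right) \left(-20\right) = 32568 \left(-20\right) = -651360$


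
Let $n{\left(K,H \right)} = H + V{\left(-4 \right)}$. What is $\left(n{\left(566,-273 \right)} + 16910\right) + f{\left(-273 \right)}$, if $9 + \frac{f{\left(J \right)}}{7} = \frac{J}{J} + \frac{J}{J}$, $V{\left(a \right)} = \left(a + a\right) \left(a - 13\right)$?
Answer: $16724$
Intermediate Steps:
$V{\left(a \right)} = 2 a \left(-13 + a\right)$
$n{\left(K,H \right)} = 136 + H$ ($n{\left(K,H \right)} = H + 2 \left(-4\right) \left(-13 - 4\right) = H + 2 \left(-4\right) \left(-17\right) = H + 136 = 136 + H$)
$f{\left(J \right)} = -49$ ($f{\left(J \right)} = -63 + 7 \left(\frac{J}{J} + \frac{J}{J}\right) = -63 + 7 \left(1 + 1\right) = -63 + 7 \cdot 2 = -63 + 14 = -49$)
$\left(n{\left(566,-273 \right)} + 16910\right) + f{\left(-273 \right)} = \left(\left(136 - 273\right) + 16910\right) - 49 = \left(-137 + 16910\right) - 49 = 16773 - 49 = 16724$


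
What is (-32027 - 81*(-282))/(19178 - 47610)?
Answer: 9185/28432 ≈ 0.32305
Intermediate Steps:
(-32027 - 81*(-282))/(19178 - 47610) = (-32027 + 22842)/(-28432) = -9185*(-1/28432) = 9185/28432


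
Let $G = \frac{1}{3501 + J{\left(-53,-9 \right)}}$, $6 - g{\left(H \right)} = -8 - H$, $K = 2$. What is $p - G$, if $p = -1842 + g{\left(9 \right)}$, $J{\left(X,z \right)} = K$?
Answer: $- \frac{6371958}{3503} \approx -1819.0$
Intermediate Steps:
$g{\left(H \right)} = 14 + H$ ($g{\left(H \right)} = 6 - \left(-8 - H\right) = 6 + \left(8 + H\right) = 14 + H$)
$J{\left(X,z \right)} = 2$
$G = \frac{1}{3503}$ ($G = \frac{1}{3501 + 2} = \frac{1}{3503} \approx 0.00028547$)
$p = -1819$ ($p = -1842 + \left(14 + 9\right) = -1842 + 23 = -1819$)
$p - G = -1819 - \frac{1}{3503} = - \frac{6371958}{3503}$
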